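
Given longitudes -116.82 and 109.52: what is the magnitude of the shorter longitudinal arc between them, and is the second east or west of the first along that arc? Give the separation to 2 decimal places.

Raw difference: 109.52 − -116.82 = 226.34°.
Normalise into (−180°, 180°]: 226.34° − 360° = -133.66°.
Negative ⇒ the second point lies to the west; separation 133.66°.

133.66° west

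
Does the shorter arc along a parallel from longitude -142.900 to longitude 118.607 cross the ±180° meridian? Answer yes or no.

Yes

Naïve |118.607 − -142.900| = 261.507° > 180°, so the shorter arc goes the other way round — across 180°.
Signed shortest Δλ = ((118.607 − -142.900 + 180) mod 360) − 180 = -98.493°.
Going west by 98.493° from -142.900° passes through 180° before reaching +118.607°.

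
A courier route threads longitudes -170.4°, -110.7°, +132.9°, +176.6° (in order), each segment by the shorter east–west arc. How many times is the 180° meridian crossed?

1

Leg 1: -170.4° → -110.7°, shortest Δλ = 59.7° (east) — does not cross 180°.
Leg 2: -110.7° → +132.9°, shortest Δλ = -116.4° (west) — crosses 180°.
Leg 3: +132.9° → +176.6°, shortest Δλ = 43.7° (east) — does not cross 180°.
Total crossings: 1.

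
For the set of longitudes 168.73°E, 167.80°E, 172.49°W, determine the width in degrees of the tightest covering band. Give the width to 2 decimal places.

19.71°

Sort the longitudes: -172.49°, +167.80°, +168.73°.
Eastward gaps between consecutive values (wrapping around): 340.29°, 0.93°, 18.78°.
Largest gap = 340.29° ⇒ minimal covering band is its complement: 360° − 340.29° = 19.71°.
Band runs from +167.80° eastward to -172.49°, crossing the antimeridian.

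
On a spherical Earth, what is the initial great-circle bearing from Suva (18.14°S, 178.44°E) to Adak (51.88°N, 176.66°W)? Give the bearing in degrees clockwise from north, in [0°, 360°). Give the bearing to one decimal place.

Δλ = -176.66 − 178.44 = -355.10°; wrapped into (−180°, 180°]: 4.90°.
θ = atan2( sin Δλ · cos φ₂ , cos φ₁ · sin φ₂ − sin φ₁ · cos φ₂ · cos Δλ )
  = atan2(0.05273, 0.93911) = 3.214° → normalised to [0°, 360°): 3.214°.

3.2°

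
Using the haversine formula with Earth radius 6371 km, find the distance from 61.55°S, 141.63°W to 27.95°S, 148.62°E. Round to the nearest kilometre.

Δλ = 148.62 − -141.63 = 290.25°; wrapped into (−180°, 180°]: -69.75°.
Δφ = -27.95 − -61.55 = 33.60°.
a = sin²(Δφ/2) + cos φ₁ · cos φ₂ · sin²(Δλ/2) = 0.221124.
c = 2·atan2(√a, √(1−a)) = 0.97912 rad → d = 6371·c ≈ 6237.98 km.

6238 km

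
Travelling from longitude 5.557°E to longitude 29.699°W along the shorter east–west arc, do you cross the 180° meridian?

Signed shortest Δλ = ((-29.699 − 5.557 + 180) mod 360) − 180 = -35.256°.
Going west by 35.256° from +5.557° reaches -29.699° without touching 180°.

No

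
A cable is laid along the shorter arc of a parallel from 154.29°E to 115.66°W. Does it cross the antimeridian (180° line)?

Yes

Naïve |-115.66 − 154.29| = 269.95° > 180°, so the shorter arc goes the other way round — across 180°.
Signed shortest Δλ = ((-115.66 − 154.29 + 180) mod 360) − 180 = 90.05°.
Going east by 90.05° from +154.29° passes through 180° before reaching -115.66°.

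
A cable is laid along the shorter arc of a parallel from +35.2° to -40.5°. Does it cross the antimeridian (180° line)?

No

Signed shortest Δλ = ((-40.5 − 35.2 + 180) mod 360) − 180 = -75.7°.
Going west by 75.7° from +35.2° reaches -40.5° without touching 180°.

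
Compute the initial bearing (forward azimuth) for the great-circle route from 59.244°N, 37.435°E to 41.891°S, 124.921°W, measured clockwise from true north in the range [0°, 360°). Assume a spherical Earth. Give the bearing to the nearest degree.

320°

Δλ = -124.921 − 37.435 = -162.356°.
θ = atan2( sin Δλ · cos φ₂ , cos φ₁ · sin φ₂ − sin φ₁ · cos φ₂ · cos Δλ )
  = atan2(-0.22563, 0.26816) = -40.077° → normalised to [0°, 360°): 319.923°.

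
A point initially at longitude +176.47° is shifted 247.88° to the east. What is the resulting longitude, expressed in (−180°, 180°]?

+64.35°

Start at +176.47°; shift +247.88° → +424.35°.
+424.35° lies outside (−180°, 180°]; subtract 360° → +64.35°.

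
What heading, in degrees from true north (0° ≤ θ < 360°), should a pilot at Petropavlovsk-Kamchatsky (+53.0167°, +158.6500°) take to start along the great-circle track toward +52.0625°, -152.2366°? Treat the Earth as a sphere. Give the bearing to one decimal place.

71.8°

Δλ = -152.2366 − 158.6500 = -310.8866°; wrapped into (−180°, 180°]: 49.1134°.
θ = atan2( sin Δλ · cos φ₂ , cos φ₁ · sin φ₂ − sin φ₁ · cos φ₂ · cos Δλ )
  = atan2(0.46479, 0.15299) = 71.780° → normalised to [0°, 360°): 71.780°.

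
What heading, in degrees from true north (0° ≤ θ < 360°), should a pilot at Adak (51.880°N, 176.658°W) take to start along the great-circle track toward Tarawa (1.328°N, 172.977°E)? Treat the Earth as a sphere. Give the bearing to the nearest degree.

193°

Δλ = 172.977 − -176.658 = 349.635°; wrapped into (−180°, 180°]: -10.365°.
θ = atan2( sin Δλ · cos φ₂ , cos φ₁ · sin φ₂ − sin φ₁ · cos φ₂ · cos Δλ )
  = atan2(-0.17987, -0.75937) = -166.674° → normalised to [0°, 360°): 193.326°.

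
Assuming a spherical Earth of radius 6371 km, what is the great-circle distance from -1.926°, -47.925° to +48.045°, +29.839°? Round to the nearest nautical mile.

Δλ = 29.839 − -47.925 = 77.764°.
Δφ = 48.045 − -1.926 = 49.971°.
a = sin²(Δφ/2) + cos φ₁ · cos φ₂ · sin²(Δλ/2) = 0.441691.
c = 2·atan2(√a, √(1−a)) = 1.45391 rad → d = 6371·c ≈ 9262.88 km ≈ 5001.56 nmi.

5002 nmi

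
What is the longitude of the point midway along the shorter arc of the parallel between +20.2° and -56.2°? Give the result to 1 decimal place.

-18.0°

Signed shortest Δλ from +20.2° to -56.2° is -76.4°.
Midpoint longitude = +20.2° + (-76.4°)/2 = +20.2° − 38.2° = -18.0°.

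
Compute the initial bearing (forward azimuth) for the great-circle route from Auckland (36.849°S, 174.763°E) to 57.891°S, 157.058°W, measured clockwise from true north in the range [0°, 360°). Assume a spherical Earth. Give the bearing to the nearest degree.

Δλ = -157.058 − 174.763 = -331.821°; wrapped into (−180°, 180°]: 28.179°.
θ = atan2( sin Δλ · cos φ₂ , cos φ₁ · sin φ₂ − sin φ₁ · cos φ₂ · cos Δλ )
  = atan2(0.25100, -0.39683) = 147.686° → normalised to [0°, 360°): 147.686°.

148°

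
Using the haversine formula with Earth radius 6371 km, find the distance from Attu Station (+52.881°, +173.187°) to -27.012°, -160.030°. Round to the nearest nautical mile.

Δλ = -160.030 − 173.187 = -333.217°; wrapped into (−180°, 180°]: 26.783°.
Δφ = -27.012 − 52.881 = -79.893°.
a = sin²(Δφ/2) + cos φ₁ · cos φ₂ · sin²(Δλ/2) = 0.441096.
c = 2·atan2(√a, √(1−a)) = 1.45271 rad → d = 6371·c ≈ 9255.24 km ≈ 4997.43 nmi.

4997 nmi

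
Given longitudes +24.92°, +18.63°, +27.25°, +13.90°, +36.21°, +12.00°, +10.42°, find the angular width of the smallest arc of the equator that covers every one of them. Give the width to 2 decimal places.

25.79°

Sort the longitudes: +10.42°, +12.00°, +13.90°, +18.63°, +24.92°, +27.25°, +36.21°.
Eastward gaps between consecutive values (wrapping around): 1.58°, 1.90°, 4.73°, 6.29°, 2.33°, 8.96°, 334.21°.
Largest gap = 334.21° ⇒ minimal covering band is its complement: 360° − 334.21° = 25.79°.
Band runs from +10.42° eastward to +36.21°.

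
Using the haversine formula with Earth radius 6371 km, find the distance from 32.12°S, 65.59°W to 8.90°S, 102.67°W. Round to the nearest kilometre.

4606 km

Δλ = -102.67 − -65.59 = -37.08°.
Δφ = -8.90 − -32.12 = 23.22°.
a = sin²(Δφ/2) + cos φ₁ · cos φ₂ · sin²(Δλ/2) = 0.125098.
c = 2·atan2(√a, √(1−a)) = 0.72303 rad → d = 6371·c ≈ 4606.42 km.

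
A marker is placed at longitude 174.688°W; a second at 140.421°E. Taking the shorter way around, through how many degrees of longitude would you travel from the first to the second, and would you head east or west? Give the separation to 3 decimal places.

Raw difference: 140.421 − -174.688 = 315.109°.
Normalise into (−180°, 180°]: 315.109° − 360° = -44.891°.
Negative ⇒ the second point lies to the west; separation 44.891°.

44.891° west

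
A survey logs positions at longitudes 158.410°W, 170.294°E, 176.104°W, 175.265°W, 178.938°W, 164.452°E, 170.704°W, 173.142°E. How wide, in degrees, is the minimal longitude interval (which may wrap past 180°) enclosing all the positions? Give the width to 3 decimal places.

Sort the longitudes: -178.938°, -176.104°, -175.265°, -170.704°, -158.410°, +164.452°, +170.294°, +173.142°.
Eastward gaps between consecutive values (wrapping around): 2.834°, 0.839°, 4.561°, 12.294°, 322.862°, 5.842°, 2.848°, 7.920°.
Largest gap = 322.862° ⇒ minimal covering band is its complement: 360° − 322.862° = 37.138°.
Band runs from +164.452° eastward to -158.410°, crossing the antimeridian.

37.138°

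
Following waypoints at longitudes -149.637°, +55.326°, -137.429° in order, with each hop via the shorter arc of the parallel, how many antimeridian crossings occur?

2

Leg 1: -149.637° → +55.326°, shortest Δλ = -155.037° (west) — crosses 180°.
Leg 2: +55.326° → -137.429°, shortest Δλ = 167.245° (east) — crosses 180°.
Total crossings: 2.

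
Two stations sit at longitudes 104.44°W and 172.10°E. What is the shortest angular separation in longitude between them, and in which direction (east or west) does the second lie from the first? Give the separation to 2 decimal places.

Raw difference: 172.10 − -104.44 = 276.54°.
Normalise into (−180°, 180°]: 276.54° − 360° = -83.46°.
Negative ⇒ the second point lies to the west; separation 83.46°.

83.46° west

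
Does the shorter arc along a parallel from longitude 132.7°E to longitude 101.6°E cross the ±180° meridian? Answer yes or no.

Signed shortest Δλ = ((101.6 − 132.7 + 180) mod 360) − 180 = -31.1°.
Going west by 31.1° from +132.7° reaches +101.6° without touching 180°.

No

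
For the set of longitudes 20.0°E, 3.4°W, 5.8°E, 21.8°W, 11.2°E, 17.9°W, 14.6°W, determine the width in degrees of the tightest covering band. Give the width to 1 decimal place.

Sort the longitudes: -21.8°, -17.9°, -14.6°, -3.4°, +5.8°, +11.2°, +20.0°.
Eastward gaps between consecutive values (wrapping around): 3.9°, 3.3°, 11.2°, 9.2°, 5.4°, 8.8°, 318.2°.
Largest gap = 318.2° ⇒ minimal covering band is its complement: 360° − 318.2° = 41.8°.
Band runs from -21.8° eastward to +20.0°.

41.8°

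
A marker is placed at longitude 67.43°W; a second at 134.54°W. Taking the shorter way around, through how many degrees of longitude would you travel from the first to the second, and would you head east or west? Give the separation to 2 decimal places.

67.11° west

Raw difference: -134.54 − -67.43 = -67.11°.
Normalise into (−180°, 180°]: -67.11° stays -67.11°.
Negative ⇒ the second point lies to the west; separation 67.11°.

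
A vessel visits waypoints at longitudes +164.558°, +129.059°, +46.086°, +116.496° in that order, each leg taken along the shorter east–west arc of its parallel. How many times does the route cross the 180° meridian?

Leg 1: +164.558° → +129.059°, shortest Δλ = -35.499° (west) — does not cross 180°.
Leg 2: +129.059° → +46.086°, shortest Δλ = -82.973° (west) — does not cross 180°.
Leg 3: +46.086° → +116.496°, shortest Δλ = 70.41° (east) — does not cross 180°.
Total crossings: 0.

0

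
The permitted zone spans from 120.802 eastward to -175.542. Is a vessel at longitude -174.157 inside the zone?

No

Band width going east from +120.802° to -175.542°: ((-175.542 − 120.802) mod 360) = 63.656°.
Offset of -174.157° east of the west edge: ((-174.157 − 120.802) mod 360) = 65.041°.
65.041° > 63.656° ⇒ outside.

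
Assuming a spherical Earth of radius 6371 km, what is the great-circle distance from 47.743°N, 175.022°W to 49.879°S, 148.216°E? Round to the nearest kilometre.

Δλ = 148.216 − -175.022 = 323.238°; wrapped into (−180°, 180°]: -36.762°.
Δφ = -49.879 − 47.743 = -97.622°.
a = sin²(Δφ/2) + cos φ₁ · cos φ₂ · sin²(Δλ/2) = 0.609407.
c = 2·atan2(√a, √(1−a)) = 1.79140 rad → d = 6371·c ≈ 11412.98 km.

11413 km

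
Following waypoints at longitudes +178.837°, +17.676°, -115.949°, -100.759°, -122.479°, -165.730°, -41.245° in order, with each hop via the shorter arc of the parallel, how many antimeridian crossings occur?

Leg 1: +178.837° → +17.676°, shortest Δλ = -161.161° (west) — does not cross 180°.
Leg 2: +17.676° → -115.949°, shortest Δλ = -133.625° (west) — does not cross 180°.
Leg 3: -115.949° → -100.759°, shortest Δλ = 15.19° (east) — does not cross 180°.
Leg 4: -100.759° → -122.479°, shortest Δλ = -21.72° (west) — does not cross 180°.
Leg 5: -122.479° → -165.730°, shortest Δλ = -43.251° (west) — does not cross 180°.
Leg 6: -165.730° → -41.245°, shortest Δλ = 124.485° (east) — does not cross 180°.
Total crossings: 0.

0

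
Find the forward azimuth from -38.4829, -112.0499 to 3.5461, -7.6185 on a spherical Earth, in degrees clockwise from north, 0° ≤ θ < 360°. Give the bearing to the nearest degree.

Δλ = -7.6185 − -112.0499 = 104.4314°.
θ = atan2( sin Δλ · cos φ₂ , cos φ₁ · sin φ₂ − sin φ₁ · cos φ₂ · cos Δλ )
  = atan2(0.96659, -0.10637) = 96.280° → normalised to [0°, 360°): 96.280°.

96°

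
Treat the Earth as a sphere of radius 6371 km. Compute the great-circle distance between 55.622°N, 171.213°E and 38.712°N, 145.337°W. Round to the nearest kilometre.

Δλ = -145.337 − 171.213 = -316.550°; wrapped into (−180°, 180°]: 43.450°.
Δφ = 38.712 − 55.622 = -16.910°.
a = sin²(Δφ/2) + cos φ₁ · cos φ₂ · sin²(Δλ/2) = 0.081986.
c = 2·atan2(√a, √(1−a)) = 0.58079 rad → d = 6371·c ≈ 3700.23 km.

3700 km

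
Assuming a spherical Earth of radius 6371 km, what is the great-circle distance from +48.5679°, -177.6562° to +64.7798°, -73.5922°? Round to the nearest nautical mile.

Δλ = -73.5922 − -177.6562 = 104.0640°.
Δφ = 64.7798 − 48.5679 = 16.2119°.
a = sin²(Δφ/2) + cos φ₁ · cos φ₂ · sin²(Δλ/2) = 0.195123.
c = 2·atan2(√a, √(1−a)) = 0.91505 rad → d = 6371·c ≈ 5829.76 km ≈ 3147.82 nmi.

3148 nmi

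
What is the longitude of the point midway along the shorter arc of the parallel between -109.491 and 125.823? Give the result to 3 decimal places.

Signed shortest Δλ from -109.491° to +125.823° is -124.686°.
Midpoint longitude = -109.491° + (-124.686°)/2 = -109.491° − 62.343° = -171.834°.
(The naïve average (-109.491 + +125.823)/2 = 8.166° is on the wrong side of the globe.)

-171.834°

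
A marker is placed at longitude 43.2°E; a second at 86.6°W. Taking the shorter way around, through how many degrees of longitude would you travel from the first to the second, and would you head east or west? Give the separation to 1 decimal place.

Raw difference: -86.6 − 43.2 = -129.8°.
Normalise into (−180°, 180°]: -129.8° stays -129.8°.
Negative ⇒ the second point lies to the west; separation 129.8°.

129.8° west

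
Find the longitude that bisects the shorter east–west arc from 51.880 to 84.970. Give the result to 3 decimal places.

Signed shortest Δλ from +51.880° to +84.970° is +33.090°.
Midpoint longitude = +51.880° + (+33.090°)/2 = +51.880° + 16.545° = +68.425°.

+68.425°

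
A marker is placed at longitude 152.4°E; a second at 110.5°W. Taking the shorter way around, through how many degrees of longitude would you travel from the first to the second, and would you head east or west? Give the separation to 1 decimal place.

Raw difference: -110.5 − 152.4 = -262.9°.
Normalise into (−180°, 180°]: -262.9° + 360° = 97.1°.
Positive ⇒ the second point lies to the east; separation 97.1°.

97.1° east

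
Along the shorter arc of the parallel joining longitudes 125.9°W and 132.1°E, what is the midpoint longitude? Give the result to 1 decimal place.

176.9°W

Signed shortest Δλ from -125.9° to +132.1° is -102.0°.
Midpoint longitude = -125.9° + (-102.0°)/2 = -125.9° − 51.0° = -176.9°.
(The naïve average (-125.9 + +132.1)/2 = 3.1° is on the wrong side of the globe.)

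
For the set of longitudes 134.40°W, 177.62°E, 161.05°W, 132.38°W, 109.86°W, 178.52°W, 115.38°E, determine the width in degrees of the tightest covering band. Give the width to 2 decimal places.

134.76°

Sort the longitudes: -178.52°, -161.05°, -134.40°, -132.38°, -109.86°, +115.38°, +177.62°.
Eastward gaps between consecutive values (wrapping around): 17.47°, 26.65°, 2.02°, 22.52°, 225.24°, 62.24°, 3.86°.
Largest gap = 225.24° ⇒ minimal covering band is its complement: 360° − 225.24° = 134.76°.
Band runs from +115.38° eastward to -109.86°, crossing the antimeridian.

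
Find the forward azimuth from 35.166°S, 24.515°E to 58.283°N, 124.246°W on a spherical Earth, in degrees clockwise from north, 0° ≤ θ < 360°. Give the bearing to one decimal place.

328.0°

Δλ = -124.246 − 24.515 = -148.761°.
θ = atan2( sin Δλ · cos φ₂ , cos φ₁ · sin φ₂ − sin φ₁ · cos φ₂ · cos Δλ )
  = atan2(-0.27265, 0.43651) = -31.989° → normalised to [0°, 360°): 328.011°.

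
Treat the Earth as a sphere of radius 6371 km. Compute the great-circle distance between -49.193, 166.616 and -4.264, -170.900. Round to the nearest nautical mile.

Δλ = -170.900 − 166.616 = -337.516°; wrapped into (−180°, 180°]: 22.484°.
Δφ = -4.264 − -49.193 = 44.929°.
a = sin²(Δφ/2) + cos φ₁ · cos φ₂ · sin²(Δλ/2) = 0.170778.
c = 2·atan2(√a, √(1−a)) = 0.85205 rad → d = 6371·c ≈ 5428.39 km ≈ 2931.10 nmi.

2931 nmi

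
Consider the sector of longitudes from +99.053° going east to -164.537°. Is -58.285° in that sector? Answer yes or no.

Band width going east from +99.053° to -164.537°: ((-164.537 − 99.053) mod 360) = 96.410°.
Offset of -58.285° east of the west edge: ((-58.285 − 99.053) mod 360) = 202.662°.
202.662° > 96.410° ⇒ outside.

No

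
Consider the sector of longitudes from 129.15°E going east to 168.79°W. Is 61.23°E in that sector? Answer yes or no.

No

Band width going east from +129.15° to -168.79°: ((-168.79 − 129.15) mod 360) = 62.06°.
Offset of +61.23° east of the west edge: ((61.23 − 129.15) mod 360) = 292.08°.
292.08° > 62.06° ⇒ outside.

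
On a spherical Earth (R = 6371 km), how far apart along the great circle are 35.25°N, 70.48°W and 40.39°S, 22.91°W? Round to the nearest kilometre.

Δλ = -22.91 − -70.48 = 47.57°.
Δφ = -40.39 − 35.25 = -75.64°.
a = sin²(Δφ/2) + cos φ₁ · cos φ₂ · sin²(Δλ/2) = 0.477164.
c = 2·atan2(√a, √(1−a)) = 1.52511 rad → d = 6371·c ≈ 9716.47 km.

9716 km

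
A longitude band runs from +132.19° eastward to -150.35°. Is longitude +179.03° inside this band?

Band width going east from +132.19° to -150.35°: ((-150.35 − 132.19) mod 360) = 77.46°.
Offset of +179.03° east of the west edge: ((179.03 − 132.19) mod 360) = 46.84°.
46.84° ≤ 77.46° ⇒ inside.

Yes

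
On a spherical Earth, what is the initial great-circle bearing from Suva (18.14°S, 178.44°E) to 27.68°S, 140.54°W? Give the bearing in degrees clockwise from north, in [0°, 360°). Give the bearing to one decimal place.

111.9°

Δλ = -140.54 − 178.44 = -318.98°; wrapped into (−180°, 180°]: 41.02°.
θ = atan2( sin Δλ · cos φ₂ , cos φ₁ · sin φ₂ − sin φ₁ · cos φ₂ · cos Δλ )
  = atan2(0.58121, -0.23343) = 111.882° → normalised to [0°, 360°): 111.882°.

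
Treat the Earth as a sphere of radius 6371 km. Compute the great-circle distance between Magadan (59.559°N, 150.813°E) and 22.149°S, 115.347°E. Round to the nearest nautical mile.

Δλ = 115.347 − 150.813 = -35.466°.
Δφ = -22.149 − 59.559 = -81.708°.
a = sin²(Δφ/2) + cos φ₁ · cos φ₂ · sin²(Δλ/2) = 0.471425.
c = 2·atan2(√a, √(1−a)) = 1.51361 rad → d = 6371·c ≈ 9643.24 km ≈ 5206.93 nmi.

5207 nmi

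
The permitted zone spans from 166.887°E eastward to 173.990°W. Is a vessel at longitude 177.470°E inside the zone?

Yes

Band width going east from +166.887° to -173.990°: ((-173.990 − 166.887) mod 360) = 19.123°.
Offset of +177.470° east of the west edge: ((177.470 − 166.887) mod 360) = 10.583°.
10.583° ≤ 19.123° ⇒ inside.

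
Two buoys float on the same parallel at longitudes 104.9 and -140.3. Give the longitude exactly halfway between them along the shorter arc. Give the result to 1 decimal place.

Signed shortest Δλ from +104.9° to -140.3° is +114.8°.
Midpoint longitude = +104.9° + (+114.8°)/2 = +104.9° + 57.4° = +162.3°.
(The naïve average (+104.9 + -140.3)/2 = -17.7° is on the wrong side of the globe.)

+162.3°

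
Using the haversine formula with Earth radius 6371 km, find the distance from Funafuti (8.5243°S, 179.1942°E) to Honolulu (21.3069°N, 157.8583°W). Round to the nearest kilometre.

Δλ = -157.8583 − 179.1942 = -337.0525°; wrapped into (−180°, 180°]: 22.9475°.
Δφ = 21.3069 − -8.5243 = 29.8312°.
a = sin²(Δφ/2) + cos φ₁ · cos φ₂ · sin²(Δλ/2) = 0.102710.
c = 2·atan2(√a, √(1−a)) = 0.65248 rad → d = 6371·c ≈ 4156.95 km.

4157 km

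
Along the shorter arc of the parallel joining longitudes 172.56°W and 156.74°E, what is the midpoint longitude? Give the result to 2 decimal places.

Signed shortest Δλ from -172.56° to +156.74° is -30.70°.
Midpoint longitude = -172.56° + (-30.70°)/2 = -172.56° − 15.35° = -187.91°.
Normalise into (−180°, 180°]: +172.09°.
(The naïve average (-172.56 + +156.74)/2 = -7.91° is on the wrong side of the globe.)

172.09°E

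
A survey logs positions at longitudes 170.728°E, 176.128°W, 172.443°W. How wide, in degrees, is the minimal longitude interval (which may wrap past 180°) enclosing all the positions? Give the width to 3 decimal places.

16.829°

Sort the longitudes: -176.128°, -172.443°, +170.728°.
Eastward gaps between consecutive values (wrapping around): 3.685°, 343.171°, 13.144°.
Largest gap = 343.171° ⇒ minimal covering band is its complement: 360° − 343.171° = 16.829°.
Band runs from +170.728° eastward to -172.443°, crossing the antimeridian.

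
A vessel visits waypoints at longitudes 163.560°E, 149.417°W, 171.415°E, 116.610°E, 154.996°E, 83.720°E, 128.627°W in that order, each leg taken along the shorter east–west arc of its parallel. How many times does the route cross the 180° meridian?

3

Leg 1: +163.560° → -149.417°, shortest Δλ = 47.023° (east) — crosses 180°.
Leg 2: -149.417° → +171.415°, shortest Δλ = -39.168° (west) — crosses 180°.
Leg 3: +171.415° → +116.610°, shortest Δλ = -54.805° (west) — does not cross 180°.
Leg 4: +116.610° → +154.996°, shortest Δλ = 38.386° (east) — does not cross 180°.
Leg 5: +154.996° → +83.720°, shortest Δλ = -71.276° (west) — does not cross 180°.
Leg 6: +83.720° → -128.627°, shortest Δλ = 147.653° (east) — crosses 180°.
Total crossings: 3.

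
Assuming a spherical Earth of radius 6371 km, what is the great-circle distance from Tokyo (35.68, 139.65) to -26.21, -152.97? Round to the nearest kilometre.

Δλ = -152.97 − 139.65 = -292.62°; wrapped into (−180°, 180°]: 67.38°.
Δφ = -26.21 − 35.68 = -61.89°.
a = sin²(Δφ/2) + cos φ₁ · cos φ₂ · sin²(Δλ/2) = 0.488653.
c = 2·atan2(√a, √(1−a)) = 1.54810 rad → d = 6371·c ≈ 9862.95 km.

9863 km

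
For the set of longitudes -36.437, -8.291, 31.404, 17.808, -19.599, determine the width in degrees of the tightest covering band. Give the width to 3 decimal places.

Sort the longitudes: -36.437°, -19.599°, -8.291°, +17.808°, +31.404°.
Eastward gaps between consecutive values (wrapping around): 16.838°, 11.308°, 26.099°, 13.596°, 292.159°.
Largest gap = 292.159° ⇒ minimal covering band is its complement: 360° − 292.159° = 67.841°.
Band runs from -36.437° eastward to +31.404°.

67.841°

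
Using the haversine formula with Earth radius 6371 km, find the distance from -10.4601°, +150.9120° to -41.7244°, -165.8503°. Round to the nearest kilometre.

5453 km

Δλ = -165.8503 − 150.9120 = -316.7623°; wrapped into (−180°, 180°]: 43.2377°.
Δφ = -41.7244 − -10.4601 = -31.2643°.
a = sin²(Δφ/2) + cos φ₁ · cos φ₂ · sin²(Δλ/2) = 0.172236.
c = 2·atan2(√a, √(1−a)) = 0.85592 rad → d = 6371·c ≈ 5453.03 km.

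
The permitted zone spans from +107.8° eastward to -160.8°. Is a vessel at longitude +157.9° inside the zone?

Band width going east from +107.8° to -160.8°: ((-160.8 − 107.8) mod 360) = 91.4°.
Offset of +157.9° east of the west edge: ((157.9 − 107.8) mod 360) = 50.1°.
50.1° ≤ 91.4° ⇒ inside.

Yes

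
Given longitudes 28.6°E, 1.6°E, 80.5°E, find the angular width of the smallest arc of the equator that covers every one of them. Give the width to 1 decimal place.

Sort the longitudes: +1.6°, +28.6°, +80.5°.
Eastward gaps between consecutive values (wrapping around): 27.0°, 51.9°, 281.1°.
Largest gap = 281.1° ⇒ minimal covering band is its complement: 360° − 281.1° = 78.9°.
Band runs from +1.6° eastward to +80.5°.

78.9°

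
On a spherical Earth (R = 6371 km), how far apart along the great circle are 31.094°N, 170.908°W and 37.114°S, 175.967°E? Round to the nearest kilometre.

7706 km

Δλ = 175.967 − -170.908 = 346.875°; wrapped into (−180°, 180°]: -13.125°.
Δφ = -37.114 − 31.094 = -68.208°.
a = sin²(Δφ/2) + cos φ₁ · cos φ₂ · sin²(Δλ/2) = 0.323300.
c = 2·atan2(√a, √(1−a)) = 1.20959 rad → d = 6371·c ≈ 7706.32 km.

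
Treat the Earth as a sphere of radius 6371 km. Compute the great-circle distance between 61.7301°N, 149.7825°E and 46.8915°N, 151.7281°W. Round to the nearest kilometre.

3969 km

Δλ = -151.7281 − 149.7825 = -301.5106°; wrapped into (−180°, 180°]: 58.4894°.
Δφ = 46.8915 − 61.7301 = -14.8386°.
a = sin²(Δφ/2) + cos φ₁ · cos φ₂ · sin²(Δλ/2) = 0.093925.
c = 2·atan2(√a, √(1−a)) = 0.62297 rad → d = 6371·c ≈ 3968.93 km.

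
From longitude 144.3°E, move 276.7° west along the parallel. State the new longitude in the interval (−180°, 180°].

Start at +144.3°; shift −276.7° → -132.4°.
-132.4° already lies in (−180°, 180°].

132.4°W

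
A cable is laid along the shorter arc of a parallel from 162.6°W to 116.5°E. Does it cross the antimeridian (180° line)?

Naïve |116.5 − -162.6| = 279.1° > 180°, so the shorter arc goes the other way round — across 180°.
Signed shortest Δλ = ((116.5 − -162.6 + 180) mod 360) − 180 = -80.9°.
Going west by 80.9° from -162.6° passes through 180° before reaching +116.5°.

Yes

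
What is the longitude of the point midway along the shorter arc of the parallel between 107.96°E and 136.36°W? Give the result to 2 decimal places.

Signed shortest Δλ from +107.96° to -136.36° is +115.68°.
Midpoint longitude = +107.96° + (+115.68°)/2 = +107.96° + 57.84° = +165.80°.
(The naïve average (+107.96 + -136.36)/2 = -14.2° is on the wrong side of the globe.)

165.80°E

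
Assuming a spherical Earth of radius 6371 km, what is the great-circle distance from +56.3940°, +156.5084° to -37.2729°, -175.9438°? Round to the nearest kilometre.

Δλ = -175.9438 − 156.5084 = -332.4522°; wrapped into (−180°, 180°]: 27.5478°.
Δφ = -37.2729 − 56.3940 = -93.6669°.
a = sin²(Δφ/2) + cos φ₁ · cos φ₂ · sin²(Δλ/2) = 0.556945.
c = 2·atan2(√a, √(1−a)) = 1.68493 rad → d = 6371·c ≈ 10734.72 km.

10735 km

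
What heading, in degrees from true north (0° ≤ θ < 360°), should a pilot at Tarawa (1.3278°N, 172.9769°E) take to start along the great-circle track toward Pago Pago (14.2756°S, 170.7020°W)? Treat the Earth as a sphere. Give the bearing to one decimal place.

134.5°

Δλ = -170.7020 − 172.9769 = -343.6789°; wrapped into (−180°, 180°]: 16.3211°.
θ = atan2( sin Δλ · cos φ₂ , cos φ₁ · sin φ₂ − sin φ₁ · cos φ₂ · cos Δλ )
  = atan2(0.27234, -0.26807) = 134.547° → normalised to [0°, 360°): 134.547°.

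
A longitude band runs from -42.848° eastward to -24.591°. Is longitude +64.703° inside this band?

Band width going east from -42.848° to -24.591°: ((-24.591 − -42.848) mod 360) = 18.257°.
Offset of +64.703° east of the west edge: ((64.703 − -42.848) mod 360) = 107.551°.
107.551° > 18.257° ⇒ outside.

No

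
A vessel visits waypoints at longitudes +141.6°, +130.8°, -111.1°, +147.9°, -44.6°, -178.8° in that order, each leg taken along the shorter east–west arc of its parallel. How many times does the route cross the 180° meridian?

3

Leg 1: +141.6° → +130.8°, shortest Δλ = -10.8° (west) — does not cross 180°.
Leg 2: +130.8° → -111.1°, shortest Δλ = 118.1° (east) — crosses 180°.
Leg 3: -111.1° → +147.9°, shortest Δλ = -101.0° (west) — crosses 180°.
Leg 4: +147.9° → -44.6°, shortest Δλ = 167.5° (east) — crosses 180°.
Leg 5: -44.6° → -178.8°, shortest Δλ = -134.2° (west) — does not cross 180°.
Total crossings: 3.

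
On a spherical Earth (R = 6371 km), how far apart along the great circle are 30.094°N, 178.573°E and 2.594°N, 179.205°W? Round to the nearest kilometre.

Δλ = -179.205 − 178.573 = -357.778°; wrapped into (−180°, 180°]: 2.222°.
Δφ = 2.594 − 30.094 = -27.500°.
a = sin²(Δφ/2) + cos φ₁ · cos φ₂ · sin²(Δλ/2) = 0.056820.
c = 2·atan2(√a, √(1−a)) = 0.48137 rad → d = 6371·c ≈ 3066.82 km.

3067 km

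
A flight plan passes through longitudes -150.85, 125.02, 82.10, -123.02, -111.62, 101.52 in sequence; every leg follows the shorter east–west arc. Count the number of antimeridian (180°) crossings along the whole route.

3

Leg 1: -150.85° → +125.02°, shortest Δλ = -84.13° (west) — crosses 180°.
Leg 2: +125.02° → +82.10°, shortest Δλ = -42.92° (west) — does not cross 180°.
Leg 3: +82.10° → -123.02°, shortest Δλ = 154.88° (east) — crosses 180°.
Leg 4: -123.02° → -111.62°, shortest Δλ = 11.4° (east) — does not cross 180°.
Leg 5: -111.62° → +101.52°, shortest Δλ = -146.86° (west) — crosses 180°.
Total crossings: 3.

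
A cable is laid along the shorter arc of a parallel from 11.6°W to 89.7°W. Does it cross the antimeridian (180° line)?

Signed shortest Δλ = ((-89.7 − -11.6 + 180) mod 360) − 180 = -78.1°.
Going west by 78.1° from -11.6° reaches -89.7° without touching 180°.

No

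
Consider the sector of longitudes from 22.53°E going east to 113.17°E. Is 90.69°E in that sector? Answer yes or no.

Yes

Band width going east from +22.53° to +113.17°: ((113.17 − 22.53) mod 360) = 90.64°.
Offset of +90.69° east of the west edge: ((90.69 − 22.53) mod 360) = 68.16°.
68.16° ≤ 90.64° ⇒ inside.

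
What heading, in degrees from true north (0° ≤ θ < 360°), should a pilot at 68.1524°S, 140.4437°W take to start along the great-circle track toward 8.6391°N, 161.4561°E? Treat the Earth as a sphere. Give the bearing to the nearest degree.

Δλ = 161.4561 − -140.4437 = 301.8998°; wrapped into (−180°, 180°]: -58.1002°.
θ = atan2( sin Δλ · cos φ₂ , cos φ₁ · sin φ₂ − sin φ₁ · cos φ₂ · cos Δλ )
  = atan2(-0.83934, 0.54082) = -57.205° → normalised to [0°, 360°): 302.795°.

303°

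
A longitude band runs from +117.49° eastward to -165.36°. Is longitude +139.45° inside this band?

Yes

Band width going east from +117.49° to -165.36°: ((-165.36 − 117.49) mod 360) = 77.15°.
Offset of +139.45° east of the west edge: ((139.45 − 117.49) mod 360) = 21.96°.
21.96° ≤ 77.15° ⇒ inside.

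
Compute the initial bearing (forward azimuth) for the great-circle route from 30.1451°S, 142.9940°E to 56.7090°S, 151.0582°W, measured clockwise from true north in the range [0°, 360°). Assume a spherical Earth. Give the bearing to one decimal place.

Δλ = -151.0582 − 142.9940 = -294.0522°; wrapped into (−180°, 180°]: 65.9478°.
θ = atan2( sin Δλ · cos φ₂ , cos φ₁ · sin φ₂ − sin φ₁ · cos φ₂ · cos Δλ )
  = atan2(0.50123, -0.61050) = 140.613° → normalised to [0°, 360°): 140.613°.

140.6°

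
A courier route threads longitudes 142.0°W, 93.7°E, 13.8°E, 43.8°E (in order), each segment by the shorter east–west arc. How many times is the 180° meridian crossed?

Leg 1: -142.0° → +93.7°, shortest Δλ = -124.3° (west) — crosses 180°.
Leg 2: +93.7° → +13.8°, shortest Δλ = -79.9° (west) — does not cross 180°.
Leg 3: +13.8° → +43.8°, shortest Δλ = 30.0° (east) — does not cross 180°.
Total crossings: 1.

1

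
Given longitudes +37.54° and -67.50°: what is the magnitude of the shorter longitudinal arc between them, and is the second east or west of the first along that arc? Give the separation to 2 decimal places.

Raw difference: -67.50 − 37.54 = -105.04°.
Normalise into (−180°, 180°]: -105.04° stays -105.04°.
Negative ⇒ the second point lies to the west; separation 105.04°.

105.04° west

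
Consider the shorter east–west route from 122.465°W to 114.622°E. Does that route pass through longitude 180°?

Naïve |114.622 − -122.465| = 237.087° > 180°, so the shorter arc goes the other way round — across 180°.
Signed shortest Δλ = ((114.622 − -122.465 + 180) mod 360) − 180 = -122.913°.
Going west by 122.913° from -122.465° passes through 180° before reaching +114.622°.

Yes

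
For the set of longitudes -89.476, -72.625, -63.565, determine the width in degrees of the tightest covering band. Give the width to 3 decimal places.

25.911°

Sort the longitudes: -89.476°, -72.625°, -63.565°.
Eastward gaps between consecutive values (wrapping around): 16.851°, 9.060°, 334.089°.
Largest gap = 334.089° ⇒ minimal covering band is its complement: 360° − 334.089° = 25.911°.
Band runs from -89.476° eastward to -63.565°.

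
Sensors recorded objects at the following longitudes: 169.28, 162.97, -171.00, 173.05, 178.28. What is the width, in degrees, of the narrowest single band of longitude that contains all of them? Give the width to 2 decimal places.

Sort the longitudes: -171.00°, +162.97°, +169.28°, +173.05°, +178.28°.
Eastward gaps between consecutive values (wrapping around): 333.97°, 6.31°, 3.77°, 5.23°, 10.72°.
Largest gap = 333.97° ⇒ minimal covering band is its complement: 360° − 333.97° = 26.03°.
Band runs from +162.97° eastward to -171.00°, crossing the antimeridian.

26.03°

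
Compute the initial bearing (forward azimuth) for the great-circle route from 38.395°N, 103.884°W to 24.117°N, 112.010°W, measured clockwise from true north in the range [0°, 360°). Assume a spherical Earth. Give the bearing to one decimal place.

Δλ = -112.010 − -103.884 = -8.126°.
θ = atan2( sin Δλ · cos φ₂ , cos φ₁ · sin φ₂ − sin φ₁ · cos φ₂ · cos Δλ )
  = atan2(-0.12901, -0.24094) = -151.833° → normalised to [0°, 360°): 208.167°.

208.2°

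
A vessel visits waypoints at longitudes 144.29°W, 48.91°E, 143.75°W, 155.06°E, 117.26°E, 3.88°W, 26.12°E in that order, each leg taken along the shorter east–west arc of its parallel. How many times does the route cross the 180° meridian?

3

Leg 1: -144.29° → +48.91°, shortest Δλ = -166.8° (west) — crosses 180°.
Leg 2: +48.91° → -143.75°, shortest Δλ = 167.34° (east) — crosses 180°.
Leg 3: -143.75° → +155.06°, shortest Δλ = -61.19° (west) — crosses 180°.
Leg 4: +155.06° → +117.26°, shortest Δλ = -37.8° (west) — does not cross 180°.
Leg 5: +117.26° → -3.88°, shortest Δλ = -121.14° (west) — does not cross 180°.
Leg 6: -3.88° → +26.12°, shortest Δλ = 30.0° (east) — does not cross 180°.
Total crossings: 3.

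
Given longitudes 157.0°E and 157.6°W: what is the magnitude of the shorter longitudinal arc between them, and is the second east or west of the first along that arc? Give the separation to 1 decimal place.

45.4° east

Raw difference: -157.6 − 157.0 = -314.6°.
Normalise into (−180°, 180°]: -314.6° + 360° = 45.4°.
Positive ⇒ the second point lies to the east; separation 45.4°.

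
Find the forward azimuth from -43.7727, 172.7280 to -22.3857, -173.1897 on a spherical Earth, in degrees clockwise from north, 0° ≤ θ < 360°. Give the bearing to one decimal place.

Δλ = -173.1897 − 172.7280 = -345.9177°; wrapped into (−180°, 180°]: 14.0823°.
θ = atan2( sin Δλ · cos φ₂ , cos φ₁ · sin φ₂ − sin φ₁ · cos φ₂ · cos Δλ )
  = atan2(0.22498, 0.34544) = 33.075° → normalised to [0°, 360°): 33.075°.

33.1°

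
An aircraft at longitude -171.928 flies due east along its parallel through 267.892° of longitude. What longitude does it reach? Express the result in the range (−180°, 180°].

+95.964°

Start at -171.928°; shift +267.892° → +95.964°.
+95.964° already lies in (−180°, 180°].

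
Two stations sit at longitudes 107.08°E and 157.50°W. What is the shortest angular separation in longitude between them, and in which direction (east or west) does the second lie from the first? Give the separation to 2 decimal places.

Raw difference: -157.50 − 107.08 = -264.58°.
Normalise into (−180°, 180°]: -264.58° + 360° = 95.42°.
Positive ⇒ the second point lies to the east; separation 95.42°.

95.42° east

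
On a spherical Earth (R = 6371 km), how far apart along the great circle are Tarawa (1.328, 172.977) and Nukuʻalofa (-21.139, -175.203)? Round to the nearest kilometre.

2810 km

Δλ = -175.203 − 172.977 = -348.180°; wrapped into (−180°, 180°]: 11.820°.
Δφ = -21.139 − 1.328 = -22.467°.
a = sin²(Δφ/2) + cos φ₁ · cos φ₂ · sin²(Δλ/2) = 0.047836.
c = 2·atan2(√a, √(1−a)) = 0.44099 rad → d = 6371·c ≈ 2809.57 km.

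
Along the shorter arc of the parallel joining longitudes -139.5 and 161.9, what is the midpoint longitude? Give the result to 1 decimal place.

-168.8°

Signed shortest Δλ from -139.5° to +161.9° is -58.6°.
Midpoint longitude = -139.5° + (-58.6°)/2 = -139.5° − 29.3° = -168.8°.
(The naïve average (-139.5 + +161.9)/2 = 11.2° is on the wrong side of the globe.)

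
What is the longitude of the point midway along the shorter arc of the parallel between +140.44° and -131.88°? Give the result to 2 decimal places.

Signed shortest Δλ from +140.44° to -131.88° is +87.68°.
Midpoint longitude = +140.44° + (+87.68°)/2 = +140.44° + 43.84° = +184.28°.
Normalise into (−180°, 180°]: -175.72°.
(The naïve average (+140.44 + -131.88)/2 = 4.28° is on the wrong side of the globe.)

-175.72°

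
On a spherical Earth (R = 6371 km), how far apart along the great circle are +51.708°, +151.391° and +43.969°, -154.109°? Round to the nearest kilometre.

4058 km

Δλ = -154.109 − 151.391 = -305.500°; wrapped into (−180°, 180°]: 54.500°.
Δφ = 43.969 − 51.708 = -7.739°.
a = sin²(Δφ/2) + cos φ₁ · cos φ₂ · sin²(Δλ/2) = 0.098054.
c = 2·atan2(√a, √(1−a)) = 0.63699 rad → d = 6371·c ≈ 4058.25 km.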